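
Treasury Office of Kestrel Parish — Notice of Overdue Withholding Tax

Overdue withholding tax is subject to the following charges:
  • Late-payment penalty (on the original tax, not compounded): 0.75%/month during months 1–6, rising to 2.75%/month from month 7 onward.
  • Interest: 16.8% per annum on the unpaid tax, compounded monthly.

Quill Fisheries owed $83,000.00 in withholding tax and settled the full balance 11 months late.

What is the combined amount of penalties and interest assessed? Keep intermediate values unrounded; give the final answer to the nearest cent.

Penalty, months 1–6: 6 × 0.75% × $83,000.00 = $3,735.00
Penalty, months 7–11: 5 × 2.75% × $83,000.00 = $11,412.50
Interest (16.8%/yr ÷ 12 = 1.4%/month): $83,000.00 × ((1 + 0.014)^11 − 1) = $13,715.3922…
Penalties + interest = $15,147.5000 + $13,715.3922… = $28,862.89

$28,862.89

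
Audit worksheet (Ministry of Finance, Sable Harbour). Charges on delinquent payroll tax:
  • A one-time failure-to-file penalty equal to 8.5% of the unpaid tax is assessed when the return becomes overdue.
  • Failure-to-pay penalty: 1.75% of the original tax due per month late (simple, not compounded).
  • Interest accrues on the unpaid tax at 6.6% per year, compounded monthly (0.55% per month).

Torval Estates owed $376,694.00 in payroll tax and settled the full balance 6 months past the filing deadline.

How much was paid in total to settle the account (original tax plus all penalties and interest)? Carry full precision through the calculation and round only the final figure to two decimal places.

Failure-to-file penalty: 8.5% × $376,694.00 = $32,018.99
Failure-to-pay penalty: 6 × 1.75% × $376,694.00 = $39,552.87
Interest: $376,694.00 × ((1 + 0.0055)^6 − 1) = $376,694.00 × 0.0334571… = $12,603.0855…
Total = $376,694.00 + $71,571.8600 + $12,603.0855… = $460,868.95

$460,868.95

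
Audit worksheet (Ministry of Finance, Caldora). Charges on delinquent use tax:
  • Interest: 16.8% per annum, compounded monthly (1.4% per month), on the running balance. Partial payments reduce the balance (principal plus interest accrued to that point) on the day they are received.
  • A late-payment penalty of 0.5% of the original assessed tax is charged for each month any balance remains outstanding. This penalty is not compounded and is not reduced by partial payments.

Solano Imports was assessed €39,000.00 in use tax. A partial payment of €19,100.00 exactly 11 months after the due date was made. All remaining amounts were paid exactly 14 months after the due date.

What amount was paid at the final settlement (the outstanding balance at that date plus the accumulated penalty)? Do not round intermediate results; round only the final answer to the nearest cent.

€30,196.62

Balance at month 11: €39,000.0000 × (1 + 0.014)^11 = €45,444.5819…
After €19,100.00 payment: €45,444.5819… − €19,100.00 = €26,344.5819…
Balance at month 14: €26,344.5819… × (1 + 0.014)^3 = €27,466.6172…
Penalty: 14 × 0.5% × €39,000.00 = €2,730.00
Final settlement = outstanding balance + penalty = €27,466.6172… + €2,730.00 = €30,196.62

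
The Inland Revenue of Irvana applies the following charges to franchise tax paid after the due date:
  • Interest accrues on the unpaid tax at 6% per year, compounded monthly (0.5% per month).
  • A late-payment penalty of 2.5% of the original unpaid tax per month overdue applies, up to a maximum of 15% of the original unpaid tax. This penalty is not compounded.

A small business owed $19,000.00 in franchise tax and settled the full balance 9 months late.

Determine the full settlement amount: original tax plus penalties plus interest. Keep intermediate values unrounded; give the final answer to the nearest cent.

$22,722.30

Penalty (uncapped): 9 × 2.5% × $19,000.00 = $4,275.00; cap = 15% × $19,000.00 = $2,850.00 → penalty = $2,850.00
Interest: $19,000.00 × ((1 + 0.005)^9 − 1) = $19,000.00 × 0.0459106… = $872.3010…
Total = $19,000.00 + $2,850.0000 + $872.3010… = $22,722.30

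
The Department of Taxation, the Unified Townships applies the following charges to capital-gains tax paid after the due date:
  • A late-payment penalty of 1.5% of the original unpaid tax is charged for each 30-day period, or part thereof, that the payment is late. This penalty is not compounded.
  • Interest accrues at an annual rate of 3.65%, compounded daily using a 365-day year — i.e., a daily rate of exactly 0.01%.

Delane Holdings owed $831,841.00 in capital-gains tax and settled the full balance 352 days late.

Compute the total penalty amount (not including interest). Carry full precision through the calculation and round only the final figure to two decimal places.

$149,731.38

Penalty periods: ⌈352/30⌉ = 12; penalty = 12 × 1.5% × $831,841.00 = $149,731.38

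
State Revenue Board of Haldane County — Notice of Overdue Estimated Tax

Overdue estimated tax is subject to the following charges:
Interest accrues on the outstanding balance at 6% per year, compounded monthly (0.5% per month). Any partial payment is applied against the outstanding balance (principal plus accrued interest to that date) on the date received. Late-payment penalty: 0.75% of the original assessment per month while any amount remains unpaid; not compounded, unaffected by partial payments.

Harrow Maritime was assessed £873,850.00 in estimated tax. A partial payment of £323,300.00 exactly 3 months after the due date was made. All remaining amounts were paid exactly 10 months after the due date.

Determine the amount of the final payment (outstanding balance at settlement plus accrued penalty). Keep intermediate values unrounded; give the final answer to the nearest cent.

Balance at month 3: £873,850.0000 × (1 + 0.005)^3 = £887,023.3980…
After £323,300.00 payment: £887,023.3980… − £323,300.00 = £563,723.3980…
Balance at month 10: £563,723.3980… × (1 + 0.005)^7 = £583,752.1504…
Penalty: 10 × 0.75% × £873,850.00 = £65,538.75
Final settlement = outstanding balance + penalty = £583,752.1504… + £65,538.75 = £649,290.90

£649,290.90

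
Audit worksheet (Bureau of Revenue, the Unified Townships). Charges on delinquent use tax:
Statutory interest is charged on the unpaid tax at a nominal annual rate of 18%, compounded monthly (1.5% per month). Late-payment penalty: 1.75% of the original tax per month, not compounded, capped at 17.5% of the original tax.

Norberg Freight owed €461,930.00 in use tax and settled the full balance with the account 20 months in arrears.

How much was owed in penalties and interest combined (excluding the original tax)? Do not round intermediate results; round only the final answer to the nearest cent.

Penalty (uncapped): 20 × 1.75% × €461,930.00 = €161,675.50; cap = 17.5% × €461,930.00 = €80,837.75 → penalty = €80,837.75
Interest: €461,930.00 × ((1 + 0.015)^20 − 1) = €461,930.00 × 0.3468550… = €160,222.7332…
Penalties + interest = €80,837.7500 + €160,222.7332… = €241,060.48

€241,060.48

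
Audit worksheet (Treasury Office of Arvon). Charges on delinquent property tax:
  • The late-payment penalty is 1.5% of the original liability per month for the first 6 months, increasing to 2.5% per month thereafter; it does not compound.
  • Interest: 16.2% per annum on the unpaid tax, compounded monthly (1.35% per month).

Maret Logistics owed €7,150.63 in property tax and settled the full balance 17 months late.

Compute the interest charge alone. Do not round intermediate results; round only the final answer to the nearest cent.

Interest: €7,150.63 × ((1 + 0.0135)^17 − 1) = €7,150.63 × 0.2560410… = €1,830.8542…

€1,830.85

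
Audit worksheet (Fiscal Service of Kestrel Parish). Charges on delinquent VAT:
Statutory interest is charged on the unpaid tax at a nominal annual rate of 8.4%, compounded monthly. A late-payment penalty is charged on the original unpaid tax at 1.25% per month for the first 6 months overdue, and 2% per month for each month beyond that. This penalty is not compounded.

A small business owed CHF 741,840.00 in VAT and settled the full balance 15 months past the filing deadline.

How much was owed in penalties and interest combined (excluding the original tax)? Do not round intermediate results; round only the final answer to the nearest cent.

Penalty, months 1–6: 6 × 1.25% × CHF 741,840.00 = CHF 55,638.00
Penalty, months 7–15: 9 × 2% × CHF 741,840.00 = CHF 133,531.20
Interest (8.4%/yr ÷ 12 = 0.7%/month): CHF 741,840.00 × ((1 + 0.007)^15 − 1) = CHF 81,828.2112…
Penalties + interest = CHF 189,169.2000 + CHF 81,828.2112… = CHF 270,997.41

CHF 270,997.41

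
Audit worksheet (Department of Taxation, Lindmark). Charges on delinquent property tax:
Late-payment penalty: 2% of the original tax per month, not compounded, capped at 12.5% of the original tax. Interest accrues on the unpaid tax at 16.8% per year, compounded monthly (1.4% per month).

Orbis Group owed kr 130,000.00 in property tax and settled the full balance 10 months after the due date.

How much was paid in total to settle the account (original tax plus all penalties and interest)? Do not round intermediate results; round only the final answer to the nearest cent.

kr 165,640.47

Penalty (uncapped): 10 × 2% × kr 130,000.00 = kr 26,000.00; cap = 12.5% × kr 130,000.00 = kr 16,250.00 → penalty = kr 16,250.00
Interest: kr 130,000.00 × ((1 + 0.014)^10 − 1) = kr 130,000.00 × 0.1491575… = kr 19,390.4730…
Total = kr 130,000.00 + kr 16,250.0000 + kr 19,390.4730… = kr 165,640.47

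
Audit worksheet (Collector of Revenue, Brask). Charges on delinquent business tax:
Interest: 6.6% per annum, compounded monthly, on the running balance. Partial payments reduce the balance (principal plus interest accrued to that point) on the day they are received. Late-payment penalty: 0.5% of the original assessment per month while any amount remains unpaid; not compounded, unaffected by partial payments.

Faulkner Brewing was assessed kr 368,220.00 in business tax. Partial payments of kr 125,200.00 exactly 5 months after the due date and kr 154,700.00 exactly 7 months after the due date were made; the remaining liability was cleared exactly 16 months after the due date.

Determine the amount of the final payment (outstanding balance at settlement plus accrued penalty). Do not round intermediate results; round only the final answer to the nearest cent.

kr 135,937.85

Monthly rate = 6.6% ÷ 12 = 0.55%
Balance at month 5: kr 368,220.0000 × (1 + 0.0055)^5 = kr 378,458.0509…
After kr 125,200.00 payment: kr 378,458.0509… − kr 125,200.00 = kr 253,258.0509…
Balance at month 7: kr 253,258.0509… × (1 + 0.0055)^2 = kr 256,051.5505…
After kr 154,700.00 payment: kr 256,051.5505… − kr 154,700.00 = kr 101,351.5505…
Balance at month 16: kr 101,351.5505… × (1 + 0.0055)^9 = kr 106,480.2523…
Penalty: 16 × 0.5% × kr 368,220.00 = kr 29,457.60
Final settlement = outstanding balance + penalty = kr 106,480.2523… + kr 29,457.60 = kr 135,937.85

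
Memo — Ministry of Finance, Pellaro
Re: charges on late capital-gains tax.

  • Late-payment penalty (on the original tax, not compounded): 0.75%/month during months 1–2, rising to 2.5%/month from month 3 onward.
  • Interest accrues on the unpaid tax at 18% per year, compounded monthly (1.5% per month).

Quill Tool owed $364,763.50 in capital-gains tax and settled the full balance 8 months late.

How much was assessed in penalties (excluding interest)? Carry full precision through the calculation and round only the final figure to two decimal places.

Penalty, months 1–2: 2 × 0.75% × $364,763.50 = $5,471.45…
Penalty, months 3–8: 6 × 2.5% × $364,763.50 = $54,714.53…
Total penalty = $5,471.45… + $54,714.53… = $60,185.98

$60,185.98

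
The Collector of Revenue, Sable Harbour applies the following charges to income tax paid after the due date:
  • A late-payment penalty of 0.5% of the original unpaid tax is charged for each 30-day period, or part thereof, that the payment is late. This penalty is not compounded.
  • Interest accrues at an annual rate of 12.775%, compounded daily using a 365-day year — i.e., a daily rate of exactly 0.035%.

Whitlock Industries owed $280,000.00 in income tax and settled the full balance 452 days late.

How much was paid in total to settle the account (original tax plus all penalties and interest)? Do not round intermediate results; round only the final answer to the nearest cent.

Penalty periods: ⌈452/30⌉ = 16; penalty = 16 × 0.5% × $280,000.00 = $22,400.00
Interest: $280,000.00 × ((1 + 0.00035)^452 − 1) = $280,000.00 × 0.17136803… = $47,983.0482…
Total = $280,000.00 + $22,400.0000 + $47,983.0482… = $350,383.05

$350,383.05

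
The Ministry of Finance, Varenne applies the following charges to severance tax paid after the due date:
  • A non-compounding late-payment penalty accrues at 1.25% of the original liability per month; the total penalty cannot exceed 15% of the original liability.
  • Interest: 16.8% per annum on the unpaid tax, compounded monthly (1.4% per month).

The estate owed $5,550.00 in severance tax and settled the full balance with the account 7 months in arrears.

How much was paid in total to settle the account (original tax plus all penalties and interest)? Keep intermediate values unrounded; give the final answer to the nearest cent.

$6,602.91

Penalty: 7 × 1.25% × $5,550.00 = $485.63… (below the 15% cap of $832.50)
Interest: $5,550.00 × ((1 + 0.014)^7 − 1) = $5,550.00 × 0.1022134… = $567.2843…
Total = $5,550.00 + $485.6250 + $567.2843… = $6,602.91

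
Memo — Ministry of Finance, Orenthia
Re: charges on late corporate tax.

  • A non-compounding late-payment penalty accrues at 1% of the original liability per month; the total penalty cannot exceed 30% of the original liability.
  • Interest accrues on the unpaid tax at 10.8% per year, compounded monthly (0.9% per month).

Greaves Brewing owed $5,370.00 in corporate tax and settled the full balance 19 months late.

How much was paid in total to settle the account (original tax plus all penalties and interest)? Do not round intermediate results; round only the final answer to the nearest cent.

$7,386.88

Penalty: 19 × 1% × $5,370.00 = $1,020.30 (below the 30% cap of $1,611.00)
Interest: $5,370.00 × ((1 + 0.009)^19 − 1) = $5,370.00 × 0.1855835… = $996.5836…
Total = $5,370.00 + $1,020.3000 + $996.5836… = $7,386.88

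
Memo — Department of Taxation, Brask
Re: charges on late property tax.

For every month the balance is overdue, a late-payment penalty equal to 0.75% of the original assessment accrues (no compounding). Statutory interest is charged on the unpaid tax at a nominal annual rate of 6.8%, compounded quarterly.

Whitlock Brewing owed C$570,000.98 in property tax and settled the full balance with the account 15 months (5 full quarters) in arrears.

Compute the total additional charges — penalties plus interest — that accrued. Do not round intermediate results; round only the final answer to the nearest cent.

C$114,250.74

Late-payment penalty: 15 × 0.75% × C$570,000.98 = C$64,125.11…
Interest (6.8%/yr ÷ 4 = 1.7%/quarter): C$570,000.98 × ((1 + 0.017)^5 − 1) = C$50,125.6291…
Penalties + interest = C$64,125.1103… + C$50,125.6291… = C$114,250.74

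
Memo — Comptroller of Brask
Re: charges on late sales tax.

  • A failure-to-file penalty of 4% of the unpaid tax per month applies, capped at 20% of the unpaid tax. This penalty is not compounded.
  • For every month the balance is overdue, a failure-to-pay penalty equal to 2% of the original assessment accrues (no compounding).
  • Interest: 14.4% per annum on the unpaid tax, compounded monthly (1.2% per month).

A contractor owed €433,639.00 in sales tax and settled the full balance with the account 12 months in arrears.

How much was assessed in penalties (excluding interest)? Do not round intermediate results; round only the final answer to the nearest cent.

Failure-to-file: 12 × 4% × €433,639.00 = €208,146.72, capped at 20% × €433,639.00 = €86,727.80
Failure-to-pay penalty = 2% × €433,639.00 × 12 mo = €104,073.36
Total penalty = €86,727.80 + €104,073.36 = €190,801.16

€190,801.16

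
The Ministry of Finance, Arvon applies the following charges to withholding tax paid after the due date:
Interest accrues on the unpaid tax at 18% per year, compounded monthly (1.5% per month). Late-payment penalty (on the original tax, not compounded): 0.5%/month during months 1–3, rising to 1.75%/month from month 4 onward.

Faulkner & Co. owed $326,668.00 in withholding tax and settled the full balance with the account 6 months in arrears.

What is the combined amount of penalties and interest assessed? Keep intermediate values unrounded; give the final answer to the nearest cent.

Penalty, months 1–3: 3 × 0.5% × $326,668.00 = $4,900.02
Penalty, months 4–6: 3 × 1.75% × $326,668.00 = $17,150.07
Interest: $326,668.00 × ((1 + 0.015)^6 − 1) = $326,668.00 × 0.0934433… = $30,524.9241…
Penalties + interest = $22,050.0900 + $30,524.9241… = $52,575.01

$52,575.01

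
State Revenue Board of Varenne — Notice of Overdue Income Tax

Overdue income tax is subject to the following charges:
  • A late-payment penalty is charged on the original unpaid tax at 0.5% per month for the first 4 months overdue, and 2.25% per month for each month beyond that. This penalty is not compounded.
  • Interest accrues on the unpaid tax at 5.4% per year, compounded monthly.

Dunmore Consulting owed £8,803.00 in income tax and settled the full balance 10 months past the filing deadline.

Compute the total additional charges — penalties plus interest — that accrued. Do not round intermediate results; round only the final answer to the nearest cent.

Penalty, months 1–4: 4 × 0.5% × £8,803.00 = £176.06
Penalty, months 5–10: 6 × 2.25% × £8,803.00 = £1,188.41…
Interest (5.4%/yr ÷ 12 = 0.45%/month): £8,803.00 × ((1 + 0.0045)^10 − 1) = £404.2538…
Penalties + interest = £1,364.4650 + £404.2538… = £1,768.72

£1,768.72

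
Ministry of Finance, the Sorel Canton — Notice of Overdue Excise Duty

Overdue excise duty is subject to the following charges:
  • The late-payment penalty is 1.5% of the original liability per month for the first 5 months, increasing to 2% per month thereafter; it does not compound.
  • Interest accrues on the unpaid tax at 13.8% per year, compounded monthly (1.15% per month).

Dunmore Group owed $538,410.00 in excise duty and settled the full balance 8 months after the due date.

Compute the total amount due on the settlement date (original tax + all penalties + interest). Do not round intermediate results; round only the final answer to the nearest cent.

$662,669.32

Penalty, months 1–5: 5 × 1.5% × $538,410.00 = $40,380.75
Penalty, months 6–8: 3 × 2% × $538,410.00 = $32,304.60
Interest: $538,410.00 × ((1 + 0.0115)^8 − 1) = $538,410.00 × 0.0957894… = $51,573.9733…
Total = $538,410.00 + $72,685.3500 + $51,573.9733… = $662,669.32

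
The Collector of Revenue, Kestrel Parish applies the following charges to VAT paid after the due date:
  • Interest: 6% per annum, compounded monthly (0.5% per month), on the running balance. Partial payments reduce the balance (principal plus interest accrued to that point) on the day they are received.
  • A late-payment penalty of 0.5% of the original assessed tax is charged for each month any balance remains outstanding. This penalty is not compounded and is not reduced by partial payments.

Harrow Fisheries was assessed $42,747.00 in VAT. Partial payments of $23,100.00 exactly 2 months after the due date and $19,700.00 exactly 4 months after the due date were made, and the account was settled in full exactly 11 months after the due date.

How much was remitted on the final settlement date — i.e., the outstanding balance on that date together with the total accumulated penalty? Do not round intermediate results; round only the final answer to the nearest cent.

$2,948.37

Balance at month 2: $42,747.0000 × (1 + 0.005)^2 = $43,175.5387…
After $23,100.00 payment: $43,175.5387… − $23,100.00 = $20,075.5387…
Balance at month 4: $20,075.5387… × (1 + 0.005)^2 = $20,276.7960…
After $19,700.00 payment: $20,276.7960… − $19,700.00 = $576.7960…
Balance at month 11: $576.7960… × (1 + 0.005)^7 = $597.2892…
Penalty: 11 × 0.5% × $42,747.00 = $2,351.09…
Final settlement = outstanding balance + penalty = $597.2892… + $2,351.09… = $2,948.37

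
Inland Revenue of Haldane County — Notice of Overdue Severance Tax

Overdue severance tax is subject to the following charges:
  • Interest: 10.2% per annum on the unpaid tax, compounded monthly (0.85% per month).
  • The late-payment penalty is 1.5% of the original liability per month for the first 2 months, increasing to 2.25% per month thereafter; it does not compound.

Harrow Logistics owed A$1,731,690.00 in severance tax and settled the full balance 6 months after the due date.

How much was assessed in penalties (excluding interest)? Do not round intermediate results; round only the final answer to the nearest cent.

Penalty, months 1–2: 2 × 1.5% × A$1,731,690.00 = A$51,950.70
Penalty, months 3–6: 4 × 2.25% × A$1,731,690.00 = A$155,852.10
Total penalty = A$51,950.70 + A$155,852.10 = A$207,802.80

A$207,802.80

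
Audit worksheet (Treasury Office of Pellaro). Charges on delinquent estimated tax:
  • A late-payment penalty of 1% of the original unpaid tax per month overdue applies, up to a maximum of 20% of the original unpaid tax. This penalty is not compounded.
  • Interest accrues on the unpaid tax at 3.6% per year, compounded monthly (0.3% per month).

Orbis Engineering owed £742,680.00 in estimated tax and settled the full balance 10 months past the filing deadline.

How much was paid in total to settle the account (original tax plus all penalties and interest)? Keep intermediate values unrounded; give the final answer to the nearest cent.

Penalty: 10 × 1% × £742,680.00 = £74,268.00 (below the 20% cap of £148,536.00)
Interest: £742,680.00 × ((1 + 0.003)^10 − 1) = £742,680.00 × 0.0304083… = £22,583.6044…
Total = £742,680.00 + £74,268.0000 + £22,583.6044… = £839,531.60

£839,531.60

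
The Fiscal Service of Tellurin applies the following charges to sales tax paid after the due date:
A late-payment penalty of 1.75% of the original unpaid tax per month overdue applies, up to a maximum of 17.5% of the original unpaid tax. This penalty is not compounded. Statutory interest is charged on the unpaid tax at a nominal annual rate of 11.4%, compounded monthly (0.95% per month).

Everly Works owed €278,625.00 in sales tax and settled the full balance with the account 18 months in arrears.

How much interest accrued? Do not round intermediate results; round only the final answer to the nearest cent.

Interest: €278,625.00 × ((1 + 0.0095)^18 − 1) = €278,625.00 × 0.1855335… = €51,694.2627…

€51,694.26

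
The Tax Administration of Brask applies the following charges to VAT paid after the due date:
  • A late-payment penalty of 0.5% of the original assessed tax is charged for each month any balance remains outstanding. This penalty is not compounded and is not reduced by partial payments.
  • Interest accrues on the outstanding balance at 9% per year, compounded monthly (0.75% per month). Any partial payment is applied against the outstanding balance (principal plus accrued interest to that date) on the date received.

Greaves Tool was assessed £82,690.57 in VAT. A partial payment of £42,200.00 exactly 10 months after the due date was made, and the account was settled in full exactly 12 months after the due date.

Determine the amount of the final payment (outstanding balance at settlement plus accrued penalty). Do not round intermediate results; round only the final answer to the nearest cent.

£52,573.58

Balance at month 10: £82,690.5700 × (1 + 0.0075)^10 = £89,105.9149…
After £42,200.00 payment: £89,105.9149… − £42,200.00 = £46,905.9149…
Balance at month 12: £46,905.9149… × (1 + 0.0075)^2 = £47,612.1421…
Penalty: 12 × 0.5% × £82,690.57 = £4,961.43…
Final settlement = outstanding balance + penalty = £47,612.1421… + £4,961.43… = £52,573.58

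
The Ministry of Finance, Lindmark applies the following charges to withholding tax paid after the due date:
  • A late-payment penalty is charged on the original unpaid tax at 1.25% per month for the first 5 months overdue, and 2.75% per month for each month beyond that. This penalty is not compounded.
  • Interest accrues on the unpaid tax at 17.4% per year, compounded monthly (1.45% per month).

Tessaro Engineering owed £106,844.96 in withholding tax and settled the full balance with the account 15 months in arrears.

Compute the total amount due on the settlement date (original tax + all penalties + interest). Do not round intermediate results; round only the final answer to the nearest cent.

Penalty, months 1–5: 5 × 1.25% × £106,844.96 = £6,677.81
Penalty, months 6–15: 10 × 2.75% × £106,844.96 = £29,382.36…
Interest: £106,844.96 × ((1 + 0.0145)^15 − 1) = £106,844.96 × 0.2410257… = £25,752.3798…
Total = £106,844.96 + £36,060.1740 + £25,752.3798… = £168,657.51

£168,657.51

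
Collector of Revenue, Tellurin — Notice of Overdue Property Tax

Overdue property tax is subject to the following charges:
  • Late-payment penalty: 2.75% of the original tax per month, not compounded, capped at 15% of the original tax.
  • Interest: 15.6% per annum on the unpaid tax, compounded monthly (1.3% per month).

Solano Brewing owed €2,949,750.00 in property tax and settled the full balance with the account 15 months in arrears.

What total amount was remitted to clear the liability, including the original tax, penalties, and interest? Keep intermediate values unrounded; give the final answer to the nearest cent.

€4,022,824.10

Penalty (uncapped): 15 × 2.75% × €2,949,750.00 = €1,216,771.88…; cap = 15% × €2,949,750.00 = €442,462.50 → penalty = €442,462.50
Interest: €2,949,750.00 × ((1 + 0.013)^15 − 1) = €2,949,750.00 × 0.2137848… = €630,611.5968…
Total = €2,949,750.00 + €442,462.5000 + €630,611.5968… = €4,022,824.10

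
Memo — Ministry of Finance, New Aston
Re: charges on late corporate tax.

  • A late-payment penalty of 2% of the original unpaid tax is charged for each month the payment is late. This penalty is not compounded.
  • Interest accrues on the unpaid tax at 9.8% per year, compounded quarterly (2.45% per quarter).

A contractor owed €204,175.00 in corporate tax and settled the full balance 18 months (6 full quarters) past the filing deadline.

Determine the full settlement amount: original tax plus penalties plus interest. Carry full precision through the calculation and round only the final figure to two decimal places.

€309,591.23

Late-payment penalty: 18 × 2% × €204,175.00 = €73,503.00
Interest: €204,175.00 × ((1 + 0.0245)^6 − 1) = €204,175.00 × 0.1563033… = €31,913.2324…
Total = €204,175.00 + €73,503.0000 + €31,913.2324… = €309,591.23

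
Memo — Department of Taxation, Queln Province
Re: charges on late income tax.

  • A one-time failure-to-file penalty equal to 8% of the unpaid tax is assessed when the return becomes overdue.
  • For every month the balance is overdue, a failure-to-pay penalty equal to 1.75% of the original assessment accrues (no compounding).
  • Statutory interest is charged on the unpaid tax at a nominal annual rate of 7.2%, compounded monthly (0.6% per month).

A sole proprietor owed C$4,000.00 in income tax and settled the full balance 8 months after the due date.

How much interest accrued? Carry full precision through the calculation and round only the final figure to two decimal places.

C$196.08

Interest: C$4,000.00 × ((1 + 0.006)^8 − 1) = C$4,000.00 × 0.0490202… = C$196.0807…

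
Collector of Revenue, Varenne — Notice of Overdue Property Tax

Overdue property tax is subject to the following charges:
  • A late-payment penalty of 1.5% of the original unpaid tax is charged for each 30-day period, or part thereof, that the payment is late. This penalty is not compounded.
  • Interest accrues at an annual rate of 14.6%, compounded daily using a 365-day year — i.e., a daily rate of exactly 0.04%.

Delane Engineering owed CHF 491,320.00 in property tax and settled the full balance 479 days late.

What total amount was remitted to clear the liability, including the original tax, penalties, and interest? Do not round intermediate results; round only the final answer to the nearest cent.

Penalty periods: ⌈479/30⌉ = 16; penalty = 16 × 1.5% × CHF 491,320.00 = CHF 117,916.80
Interest: CHF 491,320.00 × ((1 + 0.0004)^479 − 1) = CHF 491,320.00 × 0.21113955… = CHF 103,737.0819…
Total = CHF 491,320.00 + CHF 117,916.8000 + CHF 103,737.0819… = CHF 712,973.88

CHF 712,973.88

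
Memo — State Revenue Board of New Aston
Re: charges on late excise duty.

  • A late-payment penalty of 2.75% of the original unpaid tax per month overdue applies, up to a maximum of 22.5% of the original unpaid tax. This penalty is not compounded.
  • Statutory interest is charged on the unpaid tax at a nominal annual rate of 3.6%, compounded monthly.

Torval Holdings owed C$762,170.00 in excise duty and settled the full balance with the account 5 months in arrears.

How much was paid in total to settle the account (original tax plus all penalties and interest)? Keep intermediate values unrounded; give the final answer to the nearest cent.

C$878,469.73

Penalty: 5 × 2.75% × C$762,170.00 = C$104,798.38… (below the 22.5% cap of C$171,488.25)
Interest (3.6%/yr ÷ 12 = 0.3%/month): C$762,170.00 × ((1 + 0.003)^5 − 1) = C$11,501.3514…
Total = C$762,170.00 + C$104,798.3750 + C$11,501.3514… = C$878,469.73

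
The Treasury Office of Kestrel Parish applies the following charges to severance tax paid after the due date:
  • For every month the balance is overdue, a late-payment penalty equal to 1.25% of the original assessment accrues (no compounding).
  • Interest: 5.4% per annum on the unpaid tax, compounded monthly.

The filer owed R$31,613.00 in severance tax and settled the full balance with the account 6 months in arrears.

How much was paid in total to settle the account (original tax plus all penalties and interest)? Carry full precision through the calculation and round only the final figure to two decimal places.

R$34,847.19

Late-payment penalty: 6 × 1.25% × R$31,613.00 = R$2,370.98…
Interest (5.4%/yr ÷ 12 = 0.45%/month): R$31,613.00 × ((1 + 0.0045)^6 − 1) = R$863.2113…
Total = R$31,613.00 + R$2,370.9750 + R$863.2113… = R$34,847.19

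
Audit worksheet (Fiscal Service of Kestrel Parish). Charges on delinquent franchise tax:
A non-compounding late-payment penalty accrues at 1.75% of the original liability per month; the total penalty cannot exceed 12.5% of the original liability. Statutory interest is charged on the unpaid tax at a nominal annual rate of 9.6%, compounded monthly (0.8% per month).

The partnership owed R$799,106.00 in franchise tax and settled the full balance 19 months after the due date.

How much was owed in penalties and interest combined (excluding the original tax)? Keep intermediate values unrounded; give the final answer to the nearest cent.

Penalty (uncapped): 19 × 1.75% × R$799,106.00 = R$265,702.75…; cap = 12.5% × R$799,106.00 = R$99,888.25 → penalty = R$99,888.25
Interest: R$799,106.00 × ((1 + 0.008)^19 − 1) = R$799,106.00 × 0.1634564… = R$130,618.9839…
Penalties + interest = R$99,888.2500 + R$130,618.9839… = R$230,507.23

R$230,507.23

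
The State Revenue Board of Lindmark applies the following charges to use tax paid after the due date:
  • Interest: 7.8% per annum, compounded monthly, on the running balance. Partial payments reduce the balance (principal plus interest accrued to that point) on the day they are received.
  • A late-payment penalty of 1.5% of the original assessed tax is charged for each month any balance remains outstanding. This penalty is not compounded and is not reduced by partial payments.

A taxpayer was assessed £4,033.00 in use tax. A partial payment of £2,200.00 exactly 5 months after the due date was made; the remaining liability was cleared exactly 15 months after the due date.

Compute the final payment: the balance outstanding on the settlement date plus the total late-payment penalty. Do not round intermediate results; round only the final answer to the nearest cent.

£3,004.79

Monthly rate = 7.8% ÷ 12 = 0.65%
Balance at month 5: £4,033.0000 × (1 + 0.0065)^5 = £4,165.7876…
After £2,200.00 payment: £4,165.7876… − £2,200.00 = £1,965.7876…
Balance at month 15: £1,965.7876… × (1 + 0.0065)^10 = £2,097.3667…
Penalty: 15 × 1.5% × £4,033.00 = £907.43…
Final settlement = outstanding balance + penalty = £2,097.3667… + £907.43… = £3,004.79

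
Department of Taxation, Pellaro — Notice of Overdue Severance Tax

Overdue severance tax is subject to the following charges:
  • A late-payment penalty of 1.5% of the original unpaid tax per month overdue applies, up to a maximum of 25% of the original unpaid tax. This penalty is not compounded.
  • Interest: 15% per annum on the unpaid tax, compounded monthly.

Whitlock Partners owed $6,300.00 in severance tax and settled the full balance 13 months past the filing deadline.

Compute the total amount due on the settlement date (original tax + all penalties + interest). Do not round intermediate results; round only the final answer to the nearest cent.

Penalty: 13 × 1.5% × $6,300.00 = $1,228.50 (below the 25% cap of $1,575.00)
Interest (15%/yr ÷ 12 = 1.25%/month): $6,300.00 × ((1 + 0.0125)^13 − 1) = $1,104.1629…
Total = $6,300.00 + $1,228.5000 + $1,104.1629… = $8,632.66

$8,632.66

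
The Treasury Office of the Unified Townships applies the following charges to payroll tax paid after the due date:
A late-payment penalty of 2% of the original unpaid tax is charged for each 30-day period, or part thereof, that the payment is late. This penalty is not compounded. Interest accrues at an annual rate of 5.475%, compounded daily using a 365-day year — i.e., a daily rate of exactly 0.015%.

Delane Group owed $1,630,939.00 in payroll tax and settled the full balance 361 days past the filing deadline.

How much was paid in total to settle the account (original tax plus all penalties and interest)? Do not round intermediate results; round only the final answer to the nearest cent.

Penalty periods: ⌈361/30⌉ = 13; penalty = 13 × 2% × $1,630,939.00 = $424,044.14
Interest: $1,630,939.00 × ((1 + 0.00015)^361 − 1) = $1,630,939.00 × 0.05563865… = $90,743.2441…
Total = $1,630,939.00 + $424,044.1400 + $90,743.2441… = $2,145,726.38

$2,145,726.38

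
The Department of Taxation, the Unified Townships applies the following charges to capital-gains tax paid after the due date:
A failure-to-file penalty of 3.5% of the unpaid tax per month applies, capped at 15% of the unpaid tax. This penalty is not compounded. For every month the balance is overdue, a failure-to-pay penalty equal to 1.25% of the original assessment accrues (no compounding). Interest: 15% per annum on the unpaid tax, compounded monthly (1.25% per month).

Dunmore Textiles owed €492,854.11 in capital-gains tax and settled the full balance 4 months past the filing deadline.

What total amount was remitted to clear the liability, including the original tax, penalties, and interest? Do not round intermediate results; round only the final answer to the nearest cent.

€611,605.01

Failure-to-file: 4 × 3.5% × €492,854.11 = €68,999.58… (under the 15% cap)
Failure-to-pay penalty = 1.25% × €492,854.11 × 4 mo = €24,642.71…
Interest: €492,854.11 × ((1 + 0.0125)^4 − 1) = €492,854.11 × 0.0509453… = €25,108.6187…
Total = €492,854.11 + €93,642.2809 + €25,108.6187… = €611,605.01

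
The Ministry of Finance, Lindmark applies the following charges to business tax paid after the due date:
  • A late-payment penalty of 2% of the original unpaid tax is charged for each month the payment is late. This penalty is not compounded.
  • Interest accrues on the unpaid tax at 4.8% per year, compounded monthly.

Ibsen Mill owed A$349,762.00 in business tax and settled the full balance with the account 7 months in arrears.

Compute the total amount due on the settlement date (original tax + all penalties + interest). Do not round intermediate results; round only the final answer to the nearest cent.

Late-payment penalty = 2% × A$349,762.00 × 7 mo = A$48,966.68
Interest (4.8%/yr ÷ 12 = 0.4%/month): A$349,762.00 × ((1 + 0.004)^7 − 1) = A$9,911.6426…
Total = A$349,762.00 + A$48,966.6800 + A$9,911.6426… = A$408,640.32

A$408,640.32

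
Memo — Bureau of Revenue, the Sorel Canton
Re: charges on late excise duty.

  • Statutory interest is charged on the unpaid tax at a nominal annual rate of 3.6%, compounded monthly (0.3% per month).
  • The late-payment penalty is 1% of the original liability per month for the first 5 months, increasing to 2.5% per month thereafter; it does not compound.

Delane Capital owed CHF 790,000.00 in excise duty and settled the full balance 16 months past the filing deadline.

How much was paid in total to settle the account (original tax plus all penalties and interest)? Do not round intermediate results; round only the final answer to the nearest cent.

CHF 1,085,535.26

Penalty, months 1–5: 5 × 1% × CHF 790,000.00 = CHF 39,500.00
Penalty, months 6–16: 11 × 2.5% × CHF 790,000.00 = CHF 217,250.00
Interest: CHF 790,000.00 × ((1 + 0.003)^16 − 1) = CHF 790,000.00 × 0.0490953… = CHF 38,785.2621…
Total = CHF 790,000.00 + CHF 256,750.0000 + CHF 38,785.2621… = CHF 1,085,535.26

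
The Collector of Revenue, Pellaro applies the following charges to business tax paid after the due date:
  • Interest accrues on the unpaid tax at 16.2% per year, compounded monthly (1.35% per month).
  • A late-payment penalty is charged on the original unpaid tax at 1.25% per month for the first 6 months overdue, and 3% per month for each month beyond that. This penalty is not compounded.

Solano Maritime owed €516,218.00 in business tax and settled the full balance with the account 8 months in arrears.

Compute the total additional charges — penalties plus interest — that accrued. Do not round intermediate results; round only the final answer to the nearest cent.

€128,147.57

Penalty, months 1–6: 6 × 1.25% × €516,218.00 = €38,716.35
Penalty, months 7–8: 2 × 3% × €516,218.00 = €30,973.08
Interest: €516,218.00 × ((1 + 0.0135)^8 − 1) = €516,218.00 × 0.1132431… = €58,458.1428…
Penalties + interest = €69,689.4300 + €58,458.1428… = €128,147.57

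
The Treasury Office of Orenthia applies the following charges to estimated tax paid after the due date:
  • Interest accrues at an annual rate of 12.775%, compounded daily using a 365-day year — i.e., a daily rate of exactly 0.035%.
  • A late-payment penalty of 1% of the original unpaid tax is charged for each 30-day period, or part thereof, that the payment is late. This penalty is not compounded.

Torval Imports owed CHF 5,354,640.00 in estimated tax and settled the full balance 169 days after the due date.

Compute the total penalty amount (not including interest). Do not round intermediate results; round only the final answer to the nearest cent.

Penalty periods: ⌈169/30⌉ = 6; penalty = 6 × 1% × CHF 5,354,640.00 = CHF 321,278.40

CHF 321,278.40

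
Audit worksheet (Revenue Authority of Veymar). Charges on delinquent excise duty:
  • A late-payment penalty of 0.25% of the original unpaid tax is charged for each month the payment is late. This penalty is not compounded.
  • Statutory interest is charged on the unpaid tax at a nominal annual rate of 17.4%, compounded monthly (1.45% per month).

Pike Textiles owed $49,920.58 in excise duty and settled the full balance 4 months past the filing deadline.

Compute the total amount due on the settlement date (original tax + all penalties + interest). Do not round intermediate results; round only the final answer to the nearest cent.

Late-payment penalty = 0.25% × $49,920.58 × 4 mo = $499.21…
Interest: $49,920.58 × ((1 + 0.0145)^4 − 1) = $49,920.58 × 0.0592737… = $2,958.9794…
Total = $49,920.58 + $499.2058 + $2,958.9794… = $53,378.77

$53,378.77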